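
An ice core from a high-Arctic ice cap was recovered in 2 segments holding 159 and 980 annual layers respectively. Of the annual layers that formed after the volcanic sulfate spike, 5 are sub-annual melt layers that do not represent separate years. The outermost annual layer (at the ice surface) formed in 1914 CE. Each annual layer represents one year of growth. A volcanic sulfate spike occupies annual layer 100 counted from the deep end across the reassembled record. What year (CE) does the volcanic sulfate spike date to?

Total annual layers = 159 + 980 = 1139.
1139 − 100 = 1039 annual layers lie beyond the volcanic sulfate spike toward the ice surface.
1039 − 5 false = 1034 true annual layers after the volcanic sulfate spike.
The annual layer at the ice surface is 1914 CE, so the volcanic sulfate spike dates to 1914 − 1034 = 880 CE.

880 CE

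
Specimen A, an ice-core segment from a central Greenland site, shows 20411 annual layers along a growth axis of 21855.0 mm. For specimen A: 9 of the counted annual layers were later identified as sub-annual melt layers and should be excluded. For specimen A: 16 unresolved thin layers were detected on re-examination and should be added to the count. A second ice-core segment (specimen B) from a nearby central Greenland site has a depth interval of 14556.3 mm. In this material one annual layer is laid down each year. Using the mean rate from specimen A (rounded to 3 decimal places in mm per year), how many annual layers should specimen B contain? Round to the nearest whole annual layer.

Specimen A: adjusted count: 20411 − 9 + 16 = 20418 annual layers.
A: Extension rate ≈ 21855.0 / 20418 = 1.070 mm/yr.
For B, 14556.3 / 1.070 = 13604.02 years ≈ 13604 annual layers.

13604 annual layers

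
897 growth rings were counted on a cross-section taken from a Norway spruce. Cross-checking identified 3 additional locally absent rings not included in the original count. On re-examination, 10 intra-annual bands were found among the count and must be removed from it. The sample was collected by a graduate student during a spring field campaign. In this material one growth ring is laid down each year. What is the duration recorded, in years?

True growth ring count = 897 − 10 + 3 = 890.
With a one-to-one growth ring periodicity this is 890 years.

890 years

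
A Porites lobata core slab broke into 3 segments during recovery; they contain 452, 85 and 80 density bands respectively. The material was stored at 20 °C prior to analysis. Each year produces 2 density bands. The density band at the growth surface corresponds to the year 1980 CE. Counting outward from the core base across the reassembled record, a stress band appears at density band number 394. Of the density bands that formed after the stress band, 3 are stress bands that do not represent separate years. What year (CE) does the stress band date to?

Total density bands = 452 + 85 + 80 = 617.
Between density band 394 and the growth surface there are 617 − 394 = 223 density bands.
Removing the 3 false density bands leaves 223 − 3 = 220 true density bands beyond the stress band.
With 2 density bands per year, 220 / 2 = 110 years.
The density band at the growth surface is 1980 CE, so the stress band dates to 1980 − 110 = 1870 CE.

1870 CE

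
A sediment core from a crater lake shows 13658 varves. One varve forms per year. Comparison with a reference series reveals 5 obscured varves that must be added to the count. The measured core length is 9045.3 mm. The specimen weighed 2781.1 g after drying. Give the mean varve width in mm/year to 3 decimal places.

0.662 mm/year

True varve count = 13658 + 5 = 13663.
9045.3 mm over 13663 years gives 9045.3 / 13663 ≈ 0.662 mm/year.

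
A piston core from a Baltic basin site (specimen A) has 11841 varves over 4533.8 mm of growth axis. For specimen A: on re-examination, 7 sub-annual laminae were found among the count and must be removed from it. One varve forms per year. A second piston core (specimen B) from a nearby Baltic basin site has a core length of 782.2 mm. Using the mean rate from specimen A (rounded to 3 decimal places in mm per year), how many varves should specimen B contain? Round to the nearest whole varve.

2042 varves

Specimen A: after corrections the count is 11841 − 7 = 11834 varves.
A: Mean rate = 4533.8 mm / 11834 years ≈ 0.383 mm/year.
Specimen B: 782.2 mm / 0.383 mm per year = 2042.30 years ≈ 2042 varves.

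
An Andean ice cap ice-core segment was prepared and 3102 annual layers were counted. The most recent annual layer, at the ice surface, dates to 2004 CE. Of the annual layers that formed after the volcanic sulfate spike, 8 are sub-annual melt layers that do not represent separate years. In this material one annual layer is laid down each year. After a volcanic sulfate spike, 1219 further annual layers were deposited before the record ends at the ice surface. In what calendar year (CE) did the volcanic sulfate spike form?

793 CE

1219 annual layers post-date the volcanic sulfate spike.
1219 − 8 false = 1211 true annual layers after the volcanic sulfate spike.
The annual layer at the ice surface is 2004 CE, so the volcanic sulfate spike dates to 2004 − 1211 = 793 CE.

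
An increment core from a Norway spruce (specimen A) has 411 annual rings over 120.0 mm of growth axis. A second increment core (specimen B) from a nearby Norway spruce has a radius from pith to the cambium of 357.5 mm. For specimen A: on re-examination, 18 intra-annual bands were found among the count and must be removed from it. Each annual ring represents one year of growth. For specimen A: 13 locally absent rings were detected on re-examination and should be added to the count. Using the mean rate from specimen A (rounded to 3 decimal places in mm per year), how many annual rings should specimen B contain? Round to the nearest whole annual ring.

1208 annual rings

Specimen A: correcting the raw count gives 411 − 18 + 13 = 406 true annual rings.
A: Mean rate = 120.0 mm / 406 years ≈ 0.296 mm/yr.
For B, 357.5 / 0.296 = 1207.77 years ≈ 1208 annual rings.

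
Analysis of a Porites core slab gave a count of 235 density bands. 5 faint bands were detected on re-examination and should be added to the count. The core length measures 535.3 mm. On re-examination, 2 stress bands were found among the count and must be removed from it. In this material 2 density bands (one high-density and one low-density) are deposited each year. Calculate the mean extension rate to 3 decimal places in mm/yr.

4.498 mm/yr

After corrections the count is 235 − 2 + 5 = 238 density bands.
With 2 density bands per year, 238 / 2 = 119 years.
535.3 mm over 119 years gives 535.3 / 119 ≈ 4.498 mm/yr.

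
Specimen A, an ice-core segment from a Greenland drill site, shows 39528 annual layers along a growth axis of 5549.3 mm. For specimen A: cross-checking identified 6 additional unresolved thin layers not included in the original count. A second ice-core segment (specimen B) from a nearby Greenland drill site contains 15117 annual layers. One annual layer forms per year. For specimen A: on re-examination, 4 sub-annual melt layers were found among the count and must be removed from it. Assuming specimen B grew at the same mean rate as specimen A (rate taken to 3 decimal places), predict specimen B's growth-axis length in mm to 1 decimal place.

2116.4 mm

Specimen A: after corrections the count is 39528 − 4 + 6 = 39530 annual layers.
A: Extension rate ≈ 5549.3 / 39530 = 0.140 mm per year.
For B, 0.140 mm/year × 15117 years = 2116.4 mm.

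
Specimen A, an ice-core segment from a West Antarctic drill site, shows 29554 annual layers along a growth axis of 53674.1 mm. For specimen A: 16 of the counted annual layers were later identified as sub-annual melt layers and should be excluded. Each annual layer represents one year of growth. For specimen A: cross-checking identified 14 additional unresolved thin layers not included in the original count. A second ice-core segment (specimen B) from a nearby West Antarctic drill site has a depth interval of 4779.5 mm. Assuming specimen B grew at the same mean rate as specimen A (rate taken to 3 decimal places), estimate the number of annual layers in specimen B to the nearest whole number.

2632 annual layers

Specimen A: after corrections the count is 29554 − 16 + 14 = 29552 annual layers.
A: Mean rate = 53674.1 mm / 29552 years ≈ 1.816 mm per year.
B spans 4779.5 / 1.816 = 2631.88 years ≈ 2632 annual layers.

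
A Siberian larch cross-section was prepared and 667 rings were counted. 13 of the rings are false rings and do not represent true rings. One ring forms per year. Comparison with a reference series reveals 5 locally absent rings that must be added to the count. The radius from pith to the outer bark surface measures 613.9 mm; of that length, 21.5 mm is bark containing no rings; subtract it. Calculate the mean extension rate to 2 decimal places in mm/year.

After corrections the count is 667 − 13 + 5 = 659 rings.
Removing the 21.5 mm offcut leaves 613.9 − 21.5 = 592.4 mm.
Extension rate ≈ 592.4 / 659 = 0.90 mm/year.

0.90 mm/year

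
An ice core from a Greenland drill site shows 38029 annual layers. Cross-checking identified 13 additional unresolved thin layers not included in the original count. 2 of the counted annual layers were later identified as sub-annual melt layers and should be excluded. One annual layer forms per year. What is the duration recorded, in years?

38040 yr

True annual layer count = 38029 − 2 + 13 = 38040.
One annual layer per year makes the duration 38040 years.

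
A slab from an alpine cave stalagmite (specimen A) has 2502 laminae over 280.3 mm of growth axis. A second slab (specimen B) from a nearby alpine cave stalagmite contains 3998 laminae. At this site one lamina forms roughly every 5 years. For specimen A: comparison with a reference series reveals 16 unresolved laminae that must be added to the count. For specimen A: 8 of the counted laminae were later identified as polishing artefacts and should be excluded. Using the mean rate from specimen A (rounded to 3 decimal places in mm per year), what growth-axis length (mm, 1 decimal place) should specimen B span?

Specimen A: after corrections the count is 2502 − 8 + 16 = 2510 laminae.
Specimen A: 2510 laminae at 5 years each span 2510 × 5 = 12550 years.
A: Extension rate ≈ 280.3 / 12550 = 0.022 mm/yr.
Specimen B: 3998 laminae at 5 years each span 3998 × 5 = 19990 years. B's length ≈ 0.022 × 19990 = 439.8 mm.

439.8 mm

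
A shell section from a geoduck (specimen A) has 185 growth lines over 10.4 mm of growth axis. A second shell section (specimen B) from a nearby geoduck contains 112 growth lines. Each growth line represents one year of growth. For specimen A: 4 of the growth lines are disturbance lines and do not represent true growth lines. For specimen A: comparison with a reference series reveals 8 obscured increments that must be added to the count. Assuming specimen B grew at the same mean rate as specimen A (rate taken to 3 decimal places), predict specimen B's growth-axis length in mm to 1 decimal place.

Specimen A: after corrections the count is 185 − 4 + 8 = 189 growth lines.
A: Extension rate ≈ 10.4 / 189 = 0.055 mm per year.
For B, 0.055 mm/year × 112 years = 6.2 mm.

6.2 mm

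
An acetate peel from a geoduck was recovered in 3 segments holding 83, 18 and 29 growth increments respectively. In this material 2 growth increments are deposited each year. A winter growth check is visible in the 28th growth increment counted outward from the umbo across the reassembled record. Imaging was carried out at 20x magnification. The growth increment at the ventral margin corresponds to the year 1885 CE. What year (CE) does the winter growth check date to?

Total growth increments = 83 + 18 + 29 = 130.
130 − 28 = 102 growth increments lie beyond the winter growth check toward the ventral margin.
With 2 growth increments per year, 102 / 2 = 51 years.
1885 − 51 = 1834 CE.

1834 CE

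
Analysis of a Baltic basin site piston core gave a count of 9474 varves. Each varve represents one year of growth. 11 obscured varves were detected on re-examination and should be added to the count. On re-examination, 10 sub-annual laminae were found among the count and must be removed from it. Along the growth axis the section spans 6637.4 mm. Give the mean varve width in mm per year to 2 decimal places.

Correcting the raw count gives 9474 − 10 + 11 = 9475 true varves.
6637.4 mm over 9475 years gives 6637.4 / 9475 ≈ 0.70 mm per year.

0.70 mm per year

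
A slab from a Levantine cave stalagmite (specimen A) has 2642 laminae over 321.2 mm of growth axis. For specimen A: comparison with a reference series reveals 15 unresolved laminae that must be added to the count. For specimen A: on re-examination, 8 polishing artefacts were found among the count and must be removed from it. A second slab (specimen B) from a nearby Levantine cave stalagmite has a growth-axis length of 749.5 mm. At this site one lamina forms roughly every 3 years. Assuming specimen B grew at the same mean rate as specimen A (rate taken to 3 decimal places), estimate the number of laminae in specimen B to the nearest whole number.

6246 laminae

Specimen A: true lamina count = 2642 − 8 + 15 = 2649.
Specimen A: 2649 laminae at 3 years each span 2649 × 3 = 7947 years.
A: Mean rate = 321.2 mm / 7947 years ≈ 0.040 mm per year.
B spans 749.5 / 0.040 = 18737.50 years; at 3 years per lamina that is 18737.50 / 3 ≈ 6246 laminae.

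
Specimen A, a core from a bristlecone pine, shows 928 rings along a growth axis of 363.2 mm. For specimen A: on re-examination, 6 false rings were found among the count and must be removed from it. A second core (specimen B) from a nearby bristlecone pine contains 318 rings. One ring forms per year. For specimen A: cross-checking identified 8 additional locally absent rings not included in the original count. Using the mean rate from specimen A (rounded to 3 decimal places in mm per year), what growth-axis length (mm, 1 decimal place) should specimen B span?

Specimen A: after corrections the count is 928 − 6 + 8 = 930 rings.
A: Extension rate ≈ 363.2 / 930 = 0.391 mm/year.
For B, 0.391 mm/year × 318 years = 124.3 mm.

124.3 mm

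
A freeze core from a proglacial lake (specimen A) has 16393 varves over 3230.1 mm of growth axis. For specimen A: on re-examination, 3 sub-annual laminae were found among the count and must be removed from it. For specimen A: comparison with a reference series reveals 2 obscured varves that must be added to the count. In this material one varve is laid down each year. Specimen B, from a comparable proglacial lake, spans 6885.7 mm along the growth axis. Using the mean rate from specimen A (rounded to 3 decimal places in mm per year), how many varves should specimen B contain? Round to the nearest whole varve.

Specimen A: adjusted count: 16393 − 3 + 2 = 16392 varves.
A: Extension rate ≈ 3230.1 / 16392 = 0.197 mm/year.
Specimen B: 6885.7 mm / 0.197 mm per year = 34952.79 years ≈ 34953 varves.

34953 varves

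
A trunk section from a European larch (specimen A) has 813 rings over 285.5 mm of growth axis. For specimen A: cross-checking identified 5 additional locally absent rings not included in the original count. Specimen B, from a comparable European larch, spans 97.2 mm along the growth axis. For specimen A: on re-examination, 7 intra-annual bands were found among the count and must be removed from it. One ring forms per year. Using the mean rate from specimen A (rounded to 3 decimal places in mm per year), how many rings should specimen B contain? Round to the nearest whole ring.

Specimen A: true ring count = 813 − 7 + 5 = 811.
A: Extension rate ≈ 285.5 / 811 = 0.352 mm per year.
Specimen B: 97.2 mm / 0.352 mm per year = 276.14 years ≈ 276 rings.

276 rings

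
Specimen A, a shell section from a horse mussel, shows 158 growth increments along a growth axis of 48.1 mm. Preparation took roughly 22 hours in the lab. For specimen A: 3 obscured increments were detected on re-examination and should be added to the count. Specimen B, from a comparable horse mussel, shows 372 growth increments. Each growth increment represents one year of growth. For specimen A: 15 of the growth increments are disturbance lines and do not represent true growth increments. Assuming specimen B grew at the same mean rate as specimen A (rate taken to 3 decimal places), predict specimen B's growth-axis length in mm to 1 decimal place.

Specimen A: adjusted count: 158 − 15 + 3 = 146 growth increments.
A: Extension rate ≈ 48.1 / 146 = 0.329 mm/yr.
B's length ≈ 0.329 × 372 = 122.4 mm.

122.4 mm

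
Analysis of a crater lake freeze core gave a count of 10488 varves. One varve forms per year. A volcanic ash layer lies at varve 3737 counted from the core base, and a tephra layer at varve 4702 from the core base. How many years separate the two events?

965 years

The two markers are separated by 4702 − 3737 = 965 varves.
That is 965 years at one varve per year.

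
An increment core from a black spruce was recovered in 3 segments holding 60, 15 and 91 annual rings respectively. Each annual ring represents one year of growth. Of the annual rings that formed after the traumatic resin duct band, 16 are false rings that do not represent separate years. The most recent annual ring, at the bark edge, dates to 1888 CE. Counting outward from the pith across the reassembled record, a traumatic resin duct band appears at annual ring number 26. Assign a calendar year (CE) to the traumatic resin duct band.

1764 CE

Total annual rings = 60 + 15 + 91 = 166.
Between annual ring 26 and the bark edge there are 166 − 26 = 140 annual rings.
140 − 16 false = 124 true annual rings after the traumatic resin duct band.
The annual ring at the bark edge is 1888 CE, so the traumatic resin duct band dates to 1888 − 124 = 1764 CE.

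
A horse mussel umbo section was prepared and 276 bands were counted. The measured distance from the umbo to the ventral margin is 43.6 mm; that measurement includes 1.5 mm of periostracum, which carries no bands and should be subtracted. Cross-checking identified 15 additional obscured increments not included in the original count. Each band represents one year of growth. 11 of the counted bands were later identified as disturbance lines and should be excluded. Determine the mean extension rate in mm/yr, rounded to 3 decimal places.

0.150 mm/yr

After corrections the count is 276 − 11 + 15 = 280 bands.
The growth record spans 43.6 − 1.5 = 42.1 mm.
Extension rate ≈ 42.1 / 280 = 0.150 mm/yr.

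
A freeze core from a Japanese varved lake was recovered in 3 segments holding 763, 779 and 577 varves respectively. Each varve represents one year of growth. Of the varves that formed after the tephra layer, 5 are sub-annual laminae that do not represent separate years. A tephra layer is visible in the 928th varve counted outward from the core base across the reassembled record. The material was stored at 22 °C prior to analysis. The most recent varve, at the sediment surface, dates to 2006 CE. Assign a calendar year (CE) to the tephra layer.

820 CE

Total varves = 763 + 779 + 577 = 2119.
The tephra layer sits at varve 928 from the core base, so 2119 − 928 = 1191 varves formed after it.
Excluding 5 false varves: 1191 − 5 = 1186.
Counting back 1186 years from 2006 CE places the tephra layer in 2006 − 1186 = 820 CE.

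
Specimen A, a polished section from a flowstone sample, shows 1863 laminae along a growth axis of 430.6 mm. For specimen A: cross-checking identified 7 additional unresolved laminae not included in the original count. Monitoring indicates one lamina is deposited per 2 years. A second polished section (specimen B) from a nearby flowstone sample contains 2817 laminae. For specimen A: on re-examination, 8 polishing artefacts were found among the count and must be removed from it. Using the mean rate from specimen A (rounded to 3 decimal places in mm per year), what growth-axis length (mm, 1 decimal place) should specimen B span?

Specimen A: correcting the raw count gives 1863 − 8 + 7 = 1862 true laminae.
Specimen A: 1862 laminae at 2 years each span 1862 × 2 = 3724 years.
A: Mean rate = 430.6 mm / 3724 years ≈ 0.116 mm per year.
Specimen B: 2817 laminae at 2 years each span 2817 × 2 = 5634 years. For B, 0.116 mm/year × 5634 years = 653.5 mm.

653.5 mm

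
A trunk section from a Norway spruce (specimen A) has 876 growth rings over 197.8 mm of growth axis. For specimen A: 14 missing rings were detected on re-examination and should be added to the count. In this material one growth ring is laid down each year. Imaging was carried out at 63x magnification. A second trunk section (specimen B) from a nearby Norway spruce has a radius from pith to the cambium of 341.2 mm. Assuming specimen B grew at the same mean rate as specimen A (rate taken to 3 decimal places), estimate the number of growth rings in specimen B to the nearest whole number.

1537 growth rings

Specimen A: after corrections the count is 876 + 14 = 890 growth rings.
A: 197.8 mm over 890 years gives 197.8 / 890 ≈ 0.222 mm per year.
For B, 341.2 / 0.222 = 1536.94 years ≈ 1537 growth rings.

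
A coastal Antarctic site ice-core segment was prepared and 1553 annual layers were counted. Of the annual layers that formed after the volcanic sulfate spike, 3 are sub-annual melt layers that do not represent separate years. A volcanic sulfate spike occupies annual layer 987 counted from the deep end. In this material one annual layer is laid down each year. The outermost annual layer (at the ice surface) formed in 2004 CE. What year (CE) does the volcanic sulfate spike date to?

Between annual layer 987 and the ice surface there are 1553 − 987 = 566 annual layers.
Removing the 3 false annual layers leaves 566 − 3 = 563 true annual layers beyond the volcanic sulfate spike.
The annual layer at the ice surface is 2004 CE, so the volcanic sulfate spike dates to 2004 − 563 = 1441 CE.

1441 CE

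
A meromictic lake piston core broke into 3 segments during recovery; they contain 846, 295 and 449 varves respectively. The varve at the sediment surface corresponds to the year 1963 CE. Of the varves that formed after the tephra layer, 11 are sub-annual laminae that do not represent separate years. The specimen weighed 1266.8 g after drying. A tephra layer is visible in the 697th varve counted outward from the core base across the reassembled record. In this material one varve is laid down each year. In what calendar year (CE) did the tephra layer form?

1081 CE

Total varves = 846 + 295 + 449 = 1590.
1590 − 697 = 893 varves lie beyond the tephra layer toward the sediment surface.
Removing the 11 false varves leaves 893 − 11 = 882 true varves beyond the tephra layer.
1963 − 882 = 1081 CE.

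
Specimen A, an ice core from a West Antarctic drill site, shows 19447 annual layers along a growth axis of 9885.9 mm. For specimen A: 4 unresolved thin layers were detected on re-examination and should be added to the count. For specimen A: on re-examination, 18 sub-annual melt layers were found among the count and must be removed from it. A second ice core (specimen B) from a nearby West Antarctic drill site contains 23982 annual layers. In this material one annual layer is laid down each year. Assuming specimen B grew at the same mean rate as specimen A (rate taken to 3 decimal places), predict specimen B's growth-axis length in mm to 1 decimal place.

Specimen A: adjusted count: 19447 − 18 + 4 = 19433 annual layers.
A: Extension rate ≈ 9885.9 / 19433 = 0.509 mm/yr.
Length of B = 0.509 × 23982 = 12206.8 mm.

12206.8 mm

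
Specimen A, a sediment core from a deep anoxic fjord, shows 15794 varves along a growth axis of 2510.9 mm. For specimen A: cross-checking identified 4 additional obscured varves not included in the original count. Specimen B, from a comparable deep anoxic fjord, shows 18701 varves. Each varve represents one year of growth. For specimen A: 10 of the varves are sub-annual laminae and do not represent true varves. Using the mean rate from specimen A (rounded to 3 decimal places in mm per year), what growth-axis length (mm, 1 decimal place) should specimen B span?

2973.5 mm

Specimen A: correcting the raw count gives 15794 − 10 + 4 = 15788 true varves.
A: 2510.9 mm over 15788 years gives 2510.9 / 15788 ≈ 0.159 mm per year.
B's length ≈ 0.159 × 18701 = 2973.5 mm.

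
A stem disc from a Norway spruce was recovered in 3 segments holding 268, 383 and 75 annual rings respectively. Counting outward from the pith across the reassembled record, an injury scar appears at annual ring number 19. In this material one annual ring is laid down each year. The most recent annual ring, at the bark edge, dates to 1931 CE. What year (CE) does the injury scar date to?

Total annual rings = 268 + 383 + 75 = 726.
726 − 19 = 707 annual rings lie beyond the injury scar toward the bark edge.
The annual ring at the bark edge is 1931 CE, so the injury scar dates to 1931 − 707 = 1224 CE.

1224 CE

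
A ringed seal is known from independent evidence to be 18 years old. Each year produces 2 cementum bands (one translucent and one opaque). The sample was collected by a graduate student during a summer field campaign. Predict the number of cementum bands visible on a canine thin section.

Expected cementum bands: 18 × 2 = 36.
So 36 cementum bands should be present.

36 cementum bands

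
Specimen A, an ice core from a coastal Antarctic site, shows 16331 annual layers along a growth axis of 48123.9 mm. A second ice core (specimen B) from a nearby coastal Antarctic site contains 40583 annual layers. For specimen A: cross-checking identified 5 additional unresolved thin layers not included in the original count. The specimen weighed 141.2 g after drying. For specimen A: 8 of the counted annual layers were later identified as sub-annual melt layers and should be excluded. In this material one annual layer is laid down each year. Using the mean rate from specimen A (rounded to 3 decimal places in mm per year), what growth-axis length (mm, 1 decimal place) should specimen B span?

119598.1 mm

Specimen A: after corrections the count is 16331 − 8 + 5 = 16328 annual layers.
A: Extension rate ≈ 48123.9 / 16328 = 2.947 mm per year.
Length of B = 2.947 × 40583 = 119598.1 mm.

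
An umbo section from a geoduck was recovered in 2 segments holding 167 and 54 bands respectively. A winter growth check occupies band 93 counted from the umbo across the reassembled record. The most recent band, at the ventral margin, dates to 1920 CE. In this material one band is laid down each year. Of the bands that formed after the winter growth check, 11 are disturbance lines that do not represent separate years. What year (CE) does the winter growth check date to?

Total bands = 167 + 54 = 221.
Between band 93 and the ventral margin there are 221 − 93 = 128 bands.
Removing the 11 false bands leaves 128 − 11 = 117 true bands beyond the winter growth check.
The band at the ventral margin is 1920 CE, so the winter growth check dates to 1920 − 117 = 1803 CE.

1803 CE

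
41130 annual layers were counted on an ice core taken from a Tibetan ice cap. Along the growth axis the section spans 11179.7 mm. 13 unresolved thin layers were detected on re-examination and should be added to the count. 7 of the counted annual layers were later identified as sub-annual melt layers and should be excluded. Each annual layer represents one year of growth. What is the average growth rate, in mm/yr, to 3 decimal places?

0.272 mm/yr

Correcting the raw count gives 41130 − 7 + 13 = 41136 true annual layers.
Mean rate = 11179.7 mm / 41136 years ≈ 0.272 mm/yr.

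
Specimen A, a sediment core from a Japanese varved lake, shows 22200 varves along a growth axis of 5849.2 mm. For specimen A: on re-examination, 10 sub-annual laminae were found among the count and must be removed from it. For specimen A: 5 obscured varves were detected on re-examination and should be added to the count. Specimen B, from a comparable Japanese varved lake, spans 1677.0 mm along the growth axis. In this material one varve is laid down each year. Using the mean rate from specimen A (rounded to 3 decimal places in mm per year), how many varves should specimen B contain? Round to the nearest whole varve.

6352 varves

Specimen A: after corrections the count is 22200 − 10 + 5 = 22195 varves.
A: Extension rate ≈ 5849.2 / 22195 = 0.264 mm/yr.
For B, 1677.0 / 0.264 = 6352.27 years ≈ 6352 varves.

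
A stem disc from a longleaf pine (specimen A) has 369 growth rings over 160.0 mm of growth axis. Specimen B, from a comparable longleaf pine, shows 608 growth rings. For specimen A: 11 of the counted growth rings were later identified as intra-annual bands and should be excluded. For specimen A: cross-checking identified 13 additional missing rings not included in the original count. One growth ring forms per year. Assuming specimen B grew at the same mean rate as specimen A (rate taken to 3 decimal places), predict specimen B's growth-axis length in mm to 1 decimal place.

262.0 mm

Specimen A: after corrections the count is 369 − 11 + 13 = 371 growth rings.
A: Extension rate ≈ 160.0 / 371 = 0.431 mm per year.
B's length ≈ 0.431 × 608 = 262.0 mm.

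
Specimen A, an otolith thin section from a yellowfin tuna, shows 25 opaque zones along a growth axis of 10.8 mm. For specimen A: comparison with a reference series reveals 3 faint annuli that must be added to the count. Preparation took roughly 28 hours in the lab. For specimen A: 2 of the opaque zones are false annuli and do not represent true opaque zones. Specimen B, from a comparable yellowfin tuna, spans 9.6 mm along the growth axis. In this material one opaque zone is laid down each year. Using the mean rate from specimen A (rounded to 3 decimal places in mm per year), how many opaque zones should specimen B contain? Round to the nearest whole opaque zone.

23 opaque zones

Specimen A: adjusted count: 25 − 2 + 3 = 26 opaque zones.
A: 10.8 mm over 26 years gives 10.8 / 26 ≈ 0.415 mm/yr.
Specimen B: 9.6 mm / 0.415 mm per year = 23.13 years ≈ 23 opaque zones.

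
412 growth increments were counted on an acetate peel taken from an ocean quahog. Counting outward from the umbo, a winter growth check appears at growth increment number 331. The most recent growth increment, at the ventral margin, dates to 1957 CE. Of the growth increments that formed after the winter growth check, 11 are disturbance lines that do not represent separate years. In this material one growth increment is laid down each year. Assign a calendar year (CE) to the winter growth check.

1887 CE

Between growth increment 331 and the ventral margin there are 412 − 331 = 81 growth increments.
81 − 11 false = 70 true growth increments after the winter growth check.
Counting back 70 years from 1957 CE places the winter growth check in 1957 − 70 = 1887 CE.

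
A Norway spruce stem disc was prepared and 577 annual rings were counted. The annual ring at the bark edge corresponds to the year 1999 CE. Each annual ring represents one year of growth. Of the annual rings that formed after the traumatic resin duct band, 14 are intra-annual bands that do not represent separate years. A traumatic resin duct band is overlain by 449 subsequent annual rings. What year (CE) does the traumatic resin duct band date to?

1564 CE

449 annual rings formed after the traumatic resin duct band.
449 − 14 false = 435 true annual rings after the traumatic resin duct band.
Counting back 435 years from 1999 CE places the traumatic resin duct band in 1999 − 435 = 1564 CE.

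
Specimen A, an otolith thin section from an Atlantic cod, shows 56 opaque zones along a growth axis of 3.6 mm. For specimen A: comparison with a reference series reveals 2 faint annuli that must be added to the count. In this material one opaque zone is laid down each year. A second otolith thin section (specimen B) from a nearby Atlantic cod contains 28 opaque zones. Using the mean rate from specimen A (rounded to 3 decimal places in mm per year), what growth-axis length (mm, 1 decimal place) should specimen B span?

1.7 mm

Specimen A: correcting the raw count gives 56 + 2 = 58 true opaque zones.
A: 3.6 mm over 58 years gives 3.6 / 58 ≈ 0.062 mm/yr.
For B, 0.062 mm/year × 28 years = 1.7 mm.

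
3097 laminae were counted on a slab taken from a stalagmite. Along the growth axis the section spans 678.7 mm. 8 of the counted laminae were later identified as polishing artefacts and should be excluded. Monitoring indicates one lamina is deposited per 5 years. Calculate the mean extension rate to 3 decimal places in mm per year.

Correcting the raw count gives 3097 − 8 = 3089 true laminae.
At 5 years per lamina, 3089 × 5 = 15445 years.
Extension rate ≈ 678.7 / 15445 = 0.044 mm per year.

0.044 mm per year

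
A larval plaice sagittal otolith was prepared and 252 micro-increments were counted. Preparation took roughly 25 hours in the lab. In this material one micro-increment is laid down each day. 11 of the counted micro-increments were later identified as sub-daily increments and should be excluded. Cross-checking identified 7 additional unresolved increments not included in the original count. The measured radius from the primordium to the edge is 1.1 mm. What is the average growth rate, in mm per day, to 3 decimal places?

Adjusted count: 252 − 11 + 7 = 248 micro-increments.
1.1 mm over 248 days gives 1.1 / 248 ≈ 0.004 mm per day.

0.004 mm per day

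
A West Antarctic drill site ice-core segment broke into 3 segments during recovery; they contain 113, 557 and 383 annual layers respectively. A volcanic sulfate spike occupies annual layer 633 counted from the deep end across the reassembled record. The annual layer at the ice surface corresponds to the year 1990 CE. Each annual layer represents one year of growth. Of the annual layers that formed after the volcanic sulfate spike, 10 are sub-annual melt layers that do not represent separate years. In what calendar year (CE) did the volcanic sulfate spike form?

Total annual layers = 113 + 557 + 383 = 1053.
1053 − 633 = 420 annual layers lie beyond the volcanic sulfate spike toward the ice surface.
Removing the 10 false annual layers leaves 420 − 10 = 410 true annual layers beyond the volcanic sulfate spike.
Counting back 410 years from 1990 CE places the volcanic sulfate spike in 1990 − 410 = 1580 CE.

1580 CE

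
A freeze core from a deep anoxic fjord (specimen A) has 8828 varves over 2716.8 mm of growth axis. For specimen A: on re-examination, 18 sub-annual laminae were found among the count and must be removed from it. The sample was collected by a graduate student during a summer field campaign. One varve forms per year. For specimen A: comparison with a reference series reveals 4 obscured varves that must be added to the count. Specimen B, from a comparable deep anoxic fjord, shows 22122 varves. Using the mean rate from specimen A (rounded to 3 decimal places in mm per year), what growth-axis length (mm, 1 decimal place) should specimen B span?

6813.6 mm

Specimen A: correcting the raw count gives 8828 − 18 + 4 = 8814 true varves.
A: 2716.8 mm over 8814 years gives 2716.8 / 8814 ≈ 0.308 mm/year.
Length of B = 0.308 × 22122 = 6813.6 mm.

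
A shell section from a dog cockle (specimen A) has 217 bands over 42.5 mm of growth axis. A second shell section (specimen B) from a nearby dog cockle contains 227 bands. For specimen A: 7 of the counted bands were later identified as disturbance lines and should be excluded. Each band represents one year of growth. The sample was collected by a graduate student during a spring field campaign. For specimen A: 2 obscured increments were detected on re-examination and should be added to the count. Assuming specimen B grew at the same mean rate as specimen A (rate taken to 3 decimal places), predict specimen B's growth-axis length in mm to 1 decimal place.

45.4 mm

Specimen A: correcting the raw count gives 217 − 7 + 2 = 212 true bands.
A: Extension rate ≈ 42.5 / 212 = 0.200 mm/year.
Length of B = 0.200 × 227 = 45.4 mm.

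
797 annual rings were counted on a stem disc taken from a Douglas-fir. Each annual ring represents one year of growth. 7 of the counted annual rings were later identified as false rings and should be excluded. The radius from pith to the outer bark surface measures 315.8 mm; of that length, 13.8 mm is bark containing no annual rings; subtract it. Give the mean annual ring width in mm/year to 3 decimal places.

0.382 mm/year

True annual ring count = 797 − 7 = 790.
Removing the 13.8 mm offcut leaves 315.8 − 13.8 = 302.0 mm.
Mean rate = 302.0 mm / 790 years ≈ 0.382 mm/year.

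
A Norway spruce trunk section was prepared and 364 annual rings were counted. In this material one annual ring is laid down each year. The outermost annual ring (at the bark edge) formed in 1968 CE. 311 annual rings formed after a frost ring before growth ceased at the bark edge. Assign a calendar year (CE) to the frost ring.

1657 CE

311 annual rings post-date the frost ring.
Counting back 311 years from 1968 CE places the frost ring in 1968 − 311 = 1657 CE.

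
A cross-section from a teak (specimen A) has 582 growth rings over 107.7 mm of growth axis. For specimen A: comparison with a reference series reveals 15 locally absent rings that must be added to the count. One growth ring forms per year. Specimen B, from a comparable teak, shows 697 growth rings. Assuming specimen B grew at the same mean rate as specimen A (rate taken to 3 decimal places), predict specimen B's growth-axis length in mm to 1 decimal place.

Specimen A: true growth ring count = 582 + 15 = 597.
A: Mean rate = 107.7 mm / 597 years ≈ 0.180 mm per year.
Length of B = 0.180 × 697 = 125.5 mm.

125.5 mm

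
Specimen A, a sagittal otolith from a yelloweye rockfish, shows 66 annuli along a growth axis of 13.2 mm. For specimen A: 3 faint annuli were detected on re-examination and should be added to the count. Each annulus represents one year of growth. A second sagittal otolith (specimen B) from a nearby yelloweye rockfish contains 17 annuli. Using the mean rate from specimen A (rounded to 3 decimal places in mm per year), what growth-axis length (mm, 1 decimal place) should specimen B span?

Specimen A: after corrections the count is 66 + 3 = 69 annuli.
A: Extension rate ≈ 13.2 / 69 = 0.191 mm/year.
Length of B = 0.191 × 17 = 3.2 mm.

3.2 mm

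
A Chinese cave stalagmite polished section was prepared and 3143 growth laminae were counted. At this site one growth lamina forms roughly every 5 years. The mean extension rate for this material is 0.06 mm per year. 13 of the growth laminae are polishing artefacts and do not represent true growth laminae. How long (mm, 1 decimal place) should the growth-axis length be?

939.0 mm

True growth lamina count = 3143 − 13 = 3130.
At 5 years per growth lamina, 3130 × 5 = 15650 years.
Length ≈ 0.06 × 15650 = 939.0 mm.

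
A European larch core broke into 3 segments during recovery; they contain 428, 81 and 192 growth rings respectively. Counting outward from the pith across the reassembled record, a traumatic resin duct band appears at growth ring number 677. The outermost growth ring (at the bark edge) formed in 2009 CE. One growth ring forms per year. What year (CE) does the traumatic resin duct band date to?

Total growth rings = 428 + 81 + 192 = 701.
The traumatic resin duct band sits at growth ring 677 from the pith, so 701 − 677 = 24 growth rings formed after it.
Counting back 24 years from 2009 CE places the traumatic resin duct band in 2009 − 24 = 1985 CE.

1985 CE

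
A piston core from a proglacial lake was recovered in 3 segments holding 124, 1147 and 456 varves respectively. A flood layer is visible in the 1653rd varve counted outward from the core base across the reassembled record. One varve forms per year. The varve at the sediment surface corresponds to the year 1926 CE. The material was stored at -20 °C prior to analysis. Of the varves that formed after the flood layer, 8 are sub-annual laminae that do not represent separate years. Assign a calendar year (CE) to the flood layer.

1860 CE

Total varves = 124 + 1147 + 456 = 1727.
The flood layer sits at varve 1653 from the core base, so 1727 − 1653 = 74 varves formed after it.
74 − 8 false = 66 true varves after the flood layer.
The varve at the sediment surface is 1926 CE, so the flood layer dates to 1926 − 66 = 1860 CE.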